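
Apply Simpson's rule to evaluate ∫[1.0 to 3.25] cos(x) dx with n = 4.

f(x) = cos(x)
a = 1.0, b = 3.25, n = 4
h = (b - a)/n = 0.562500

Simpson's rule: (h/3)[f(x₀) + 4f(x₁) + 2f(x₂) + ... + f(xₙ)]

x_0 = 1.0000, f(x_0) = 0.540302, coefficient = 1
x_1 = 1.5625, f(x_1) = 0.008296, coefficient = 4
x_2 = 2.1250, f(x_2) = -0.526266, coefficient = 2
x_3 = 2.6875, f(x_3) = -0.898659, coefficient = 4
x_4 = 3.2500, f(x_4) = -0.994130, coefficient = 1

I ≈ (0.562500/3) × -5.067813 = -0.950215
Exact value: -0.949666
Error: 0.000549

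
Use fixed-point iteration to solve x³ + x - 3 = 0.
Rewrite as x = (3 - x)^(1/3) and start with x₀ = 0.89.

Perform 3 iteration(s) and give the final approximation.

Equation: x³ + x - 3 = 0
Fixed-point form: x = (3 - x)^(1/3)
x₀ = 0.89

x_1 = g(0.890000) = 1.282609
x_2 = g(1.282609) = 1.197539
x_3 = g(1.197539) = 1.216994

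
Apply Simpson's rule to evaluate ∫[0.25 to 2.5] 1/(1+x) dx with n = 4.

f(x) = 1/(1+x)
a = 0.25, b = 2.5, n = 4
h = (b - a)/n = 0.562500

Simpson's rule: (h/3)[f(x₀) + 4f(x₁) + 2f(x₂) + ... + f(xₙ)]

x_0 = 0.2500, f(x_0) = 0.800000, coefficient = 1
x_1 = 0.8125, f(x_1) = 0.551724, coefficient = 4
x_2 = 1.3750, f(x_2) = 0.421053, coefficient = 2
x_3 = 1.9375, f(x_3) = 0.340426, coefficient = 4
x_4 = 2.5000, f(x_4) = 0.285714, coefficient = 1

I ≈ (0.562500/3) × 5.496418 = 1.030578
Exact value: 1.029619
Error: 0.000959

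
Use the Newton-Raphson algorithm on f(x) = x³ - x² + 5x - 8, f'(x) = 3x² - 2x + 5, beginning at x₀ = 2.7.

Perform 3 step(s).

f(x) = x³ - x² + 5x - 8
f'(x) = 3x² - 2x + 5
x₀ = 2.7

Newton-Raphson formula: x_{n+1} = x_n - f(x_n)/f'(x_n)

Iteration 1:
  f(2.700000) = 17.893000
  f'(2.700000) = 21.470000
  x_1 = 2.700000 - 17.893000/21.470000 = 1.866605
Iteration 2:
  f(1.866605) = 4.352457
  f'(1.866605) = 11.719429
  x_2 = 1.866605 - 4.352457/11.719429 = 1.495216
Iteration 3:
  f(1.495216) = 0.583223
  f'(1.495216) = 8.716583
  x_3 = 1.495216 - 0.583223/8.716583 = 1.428307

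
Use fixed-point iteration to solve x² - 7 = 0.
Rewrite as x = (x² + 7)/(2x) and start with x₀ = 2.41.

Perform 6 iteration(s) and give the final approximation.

Equation: x² - 7 = 0
Fixed-point form: x = (x² + 7)/(2x)
x₀ = 2.41

x_1 = g(2.410000) = 2.657282
x_2 = g(2.657282) = 2.645776
x_3 = g(2.645776) = 2.645751
x_4 = g(2.645751) = 2.645751
x_5 = g(2.645751) = 2.645751
x_6 = g(2.645751) = 2.645751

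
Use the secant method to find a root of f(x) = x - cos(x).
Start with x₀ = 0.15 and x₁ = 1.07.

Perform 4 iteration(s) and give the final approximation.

f(x) = x - cos(x)
x₀ = 0.15, x₁ = 1.07

Secant formula: x_{n+1} = x_n - f(x_n)(x_n - x_{n-1})/(f(x_n) - f(x_{n-1}))

Iteration 1:
  f(0.150000) = -0.838771
  f(1.070000) = 0.589876
  x_2 = 1.070000 - 0.589876×(1.070000 - 0.150000)/(0.589876 - (-0.838771))
       = 0.690140
Iteration 2:
  f(1.070000) = 0.589876
  f(0.690140) = -0.081017
  x_3 = 0.690140 - (-0.081017)×(0.690140 - 1.070000)/(-0.081017 - 0.589876)
       = 0.736012
Iteration 3:
  f(0.690140) = -0.081017
  f(0.736012) = -0.005140
  x_4 = 0.736012 - (-0.005140)×(0.736012 - 0.690140)/(-0.005140 - (-0.081017))
       = 0.739119
Iteration 4:
  f(0.736012) = -0.005140
  f(0.739119) = 0.000057
  x_5 = 0.739119 - 0.000057×(0.739119 - 0.736012)/(0.000057 - (-0.005140))
       = 0.739085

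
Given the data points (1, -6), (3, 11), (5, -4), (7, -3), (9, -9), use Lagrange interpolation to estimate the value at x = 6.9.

Lagrange interpolation formula:
P(x) = Σ yᵢ × Lᵢ(x)
where Lᵢ(x) = Π_{j≠i} (x - xⱼ)/(xᵢ - xⱼ)

L_0(6.9) = (6.9 - 3)/(1 - 3) × (6.9 - 5)/(1 - 5) × (6.9 - 7)/(1 - 7) × (6.9 - 9)/(1 - 9) = 0.004052
L_1(6.9) = (6.9 - 1)/(3 - 1) × (6.9 - 5)/(3 - 5) × (6.9 - 7)/(3 - 7) × (6.9 - 9)/(3 - 9) = -0.024522
L_2(6.9) = (6.9 - 1)/(5 - 1) × (6.9 - 3)/(5 - 3) × (6.9 - 7)/(5 - 7) × (6.9 - 9)/(5 - 9) = 0.075502
L_3(6.9) = (6.9 - 1)/(7 - 1) × (6.9 - 3)/(7 - 3) × (6.9 - 5)/(7 - 5) × (6.9 - 9)/(7 - 9) = 0.956353
L_4(6.9) = (6.9 - 1)/(9 - 1) × (6.9 - 3)/(9 - 3) × (6.9 - 5)/(9 - 5) × (6.9 - 7)/(9 - 7) = -0.011385

P(6.9) = (-6)×L_0(6.9) + 11×L_1(6.9) + (-4)×L_2(6.9) + (-3)×L_3(6.9) + (-9)×L_4(6.9)
P(6.9) = -3.362654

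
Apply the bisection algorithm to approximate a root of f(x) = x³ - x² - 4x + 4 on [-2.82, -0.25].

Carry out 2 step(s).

f(x) = x³ - x² - 4x + 4
Initial interval: [-2.82, -0.25]

Iteration 1:
  c_1 = (-2.820000 + (-0.250000))/2 = -1.535000
  f(c_1) = f(-1.535000) = 4.166970
  f(a) × f(c) < 0, new interval: [-2.820000, -1.535000]
Iteration 2:
  c_2 = (-2.820000 + (-1.535000))/2 = -2.177500
  f(c_2) = f(-2.177500) = -2.356136
  f(a) × f(c) ≥ 0, new interval: [-2.177500, -1.535000]

After 2 iteration(s), the approximation is c_2 = -2.177500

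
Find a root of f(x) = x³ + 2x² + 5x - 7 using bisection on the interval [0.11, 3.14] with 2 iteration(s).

f(x) = x³ + 2x² + 5x - 7
Initial interval: [0.11, 3.14]

Iteration 1:
  c_1 = (0.110000 + 3.140000)/2 = 1.625000
  f(c_1) = f(1.625000) = 10.697266
  f(a) × f(c) < 0, new interval: [0.110000, 1.625000]
Iteration 2:
  c_2 = (0.110000 + 1.625000)/2 = 0.867500
  f(c_2) = f(0.867500) = -0.504545
  f(a) × f(c) ≥ 0, new interval: [0.867500, 1.625000]

After 2 iteration(s), the approximation is c_2 = 0.867500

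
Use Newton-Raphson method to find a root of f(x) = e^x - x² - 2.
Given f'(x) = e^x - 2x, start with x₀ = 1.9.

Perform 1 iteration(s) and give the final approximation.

f(x) = e^x - x² - 2
f'(x) = e^x - 2x
x₀ = 1.9

Newton-Raphson formula: x_{n+1} = x_n - f(x_n)/f'(x_n)

Iteration 1:
  f(1.900000) = 1.075894
  f'(1.900000) = 2.885894
  x_1 = 1.900000 - 1.075894/2.885894 = 1.527189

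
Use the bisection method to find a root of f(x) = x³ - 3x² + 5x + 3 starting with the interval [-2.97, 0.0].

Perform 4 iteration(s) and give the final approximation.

f(x) = x³ - 3x² + 5x + 3
Initial interval: [-2.97, 0.0]

Iteration 1:
  c_1 = (-2.970000 + 0.000000)/2 = -1.485000
  f(c_1) = f(-1.485000) = -14.315434
  f(a) × f(c) ≥ 0, new interval: [-1.485000, 0.000000]
Iteration 2:
  c_2 = (-1.485000 + 0.000000)/2 = -0.742500
  f(c_2) = f(-0.742500) = -2.775764
  f(a) × f(c) ≥ 0, new interval: [-0.742500, 0.000000]
Iteration 3:
  c_3 = (-0.742500 + 0.000000)/2 = -0.371250
  f(c_3) = f(-0.371250) = 0.679102
  f(a) × f(c) < 0, new interval: [-0.742500, -0.371250]
Iteration 4:
  c_4 = (-0.742500 + (-0.371250))/2 = -0.556875
  f(c_4) = f(-0.556875) = -0.887397
  f(a) × f(c) ≥ 0, new interval: [-0.556875, -0.371250]

After 4 iteration(s), the approximation is c_4 = -0.556875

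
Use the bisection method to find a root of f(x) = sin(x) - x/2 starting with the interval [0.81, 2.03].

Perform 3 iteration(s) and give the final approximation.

f(x) = sin(x) - x/2
Initial interval: [0.81, 2.03]

Iteration 1:
  c_1 = (0.810000 + 2.030000)/2 = 1.420000
  f(c_1) = f(1.420000) = 0.278652
  f(a) × f(c) ≥ 0, new interval: [1.420000, 2.030000]
Iteration 2:
  c_2 = (1.420000 + 2.030000)/2 = 1.725000
  f(c_2) = f(1.725000) = 0.125634
  f(a) × f(c) ≥ 0, new interval: [1.725000, 2.030000]
Iteration 3:
  c_3 = (1.725000 + 2.030000)/2 = 1.877500
  f(c_3) = f(1.877500) = 0.014584
  f(a) × f(c) ≥ 0, new interval: [1.877500, 2.030000]

After 3 iteration(s), the approximation is c_3 = 1.877500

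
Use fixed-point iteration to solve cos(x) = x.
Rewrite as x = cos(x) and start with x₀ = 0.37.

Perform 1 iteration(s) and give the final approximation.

Equation: cos(x) = x
Fixed-point form: x = cos(x)
x₀ = 0.37

x_1 = g(0.370000) = 0.932327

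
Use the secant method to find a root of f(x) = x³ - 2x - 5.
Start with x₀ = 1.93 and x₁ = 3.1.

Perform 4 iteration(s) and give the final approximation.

f(x) = x³ - 2x - 5
x₀ = 1.93, x₁ = 3.1

Secant formula: x_{n+1} = x_n - f(x_n)(x_n - x_{n-1})/(f(x_n) - f(x_{n-1}))

Iteration 1:
  f(1.930000) = -1.670943
  f(3.100000) = 18.591000
  x_2 = 3.100000 - 18.591000×(3.100000 - 1.930000)/(18.591000 - (-1.670943))
       = 2.026486
Iteration 2:
  f(3.100000) = 18.591000
  f(2.026486) = -0.730908
  x_3 = 2.026486 - (-0.730908)×(2.026486 - 3.100000)/(-0.730908 - 18.591000)
       = 2.067095
Iteration 3:
  f(2.026486) = -0.730908
  f(2.067095) = -0.301735
  x_4 = 2.067095 - (-0.301735)×(2.067095 - 2.026486)/(-0.301735 - (-0.730908))
       = 2.095646
Iteration 4:
  f(2.067095) = -0.301735
  f(2.095646) = 0.012221
  x_5 = 2.095646 - 0.012221×(2.095646 - 2.067095)/(0.012221 - (-0.301735))
       = 2.094534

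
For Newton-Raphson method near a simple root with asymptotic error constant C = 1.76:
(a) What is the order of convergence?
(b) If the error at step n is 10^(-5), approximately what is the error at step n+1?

(a) Newton-Raphson has quadratic (order 2) convergence near simple roots.
    This means |e_{n+1}| ≈ C|e_n|².

(b) With |e_n| = 10^(-5) and C = 1.76:
    |e_{n+1}| ≈ 1.76 × (10^(-5))² = 1.76 × 10^(-10)

(a) 2 (quadratic); (b) |e_{n+1}| ≈ 1.760e-10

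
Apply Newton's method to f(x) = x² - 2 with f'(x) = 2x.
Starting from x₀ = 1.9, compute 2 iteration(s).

f(x) = x² - 2
f'(x) = 2x
x₀ = 1.9

Newton-Raphson formula: x_{n+1} = x_n - f(x_n)/f'(x_n)

Iteration 1:
  f(1.900000) = 1.610000
  f'(1.900000) = 3.800000
  x_1 = 1.900000 - 1.610000/3.800000 = 1.476316
Iteration 2:
  f(1.476316) = 0.179508
  f'(1.476316) = 2.952632
  x_2 = 1.476316 - 0.179508/2.952632 = 1.415520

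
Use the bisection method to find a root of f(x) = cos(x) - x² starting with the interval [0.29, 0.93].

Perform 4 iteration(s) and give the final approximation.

f(x) = cos(x) - x²
Initial interval: [0.29, 0.93]

Iteration 1:
  c_1 = (0.290000 + 0.930000)/2 = 0.610000
  f(c_1) = f(0.610000) = 0.447548
  f(a) × f(c) ≥ 0, new interval: [0.610000, 0.930000]
Iteration 2:
  c_2 = (0.610000 + 0.930000)/2 = 0.770000
  f(c_2) = f(0.770000) = 0.125011
  f(a) × f(c) ≥ 0, new interval: [0.770000, 0.930000]
Iteration 3:
  c_3 = (0.770000 + 0.930000)/2 = 0.850000
  f(c_3) = f(0.850000) = -0.062517
  f(a) × f(c) < 0, new interval: [0.770000, 0.850000]
Iteration 4:
  c_4 = (0.770000 + 0.850000)/2 = 0.810000
  f(c_4) = f(0.810000) = 0.033398
  f(a) × f(c) ≥ 0, new interval: [0.810000, 0.850000]

After 4 iteration(s), the approximation is c_4 = 0.810000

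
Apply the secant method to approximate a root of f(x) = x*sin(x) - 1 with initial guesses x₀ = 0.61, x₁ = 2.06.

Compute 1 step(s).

f(x) = x*sin(x) - 1
x₀ = 0.61, x₁ = 2.06

Secant formula: x_{n+1} = x_n - f(x_n)(x_n - x_{n-1})/(f(x_n) - f(x_{n-1}))

Iteration 1:
  f(0.610000) = -0.650551
  f(2.060000) = 0.818377
  x_2 = 2.060000 - 0.818377×(2.060000 - 0.610000)/(0.818377 - (-0.650551))
       = 1.252168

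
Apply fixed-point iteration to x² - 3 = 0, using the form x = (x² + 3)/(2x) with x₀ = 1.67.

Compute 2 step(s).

Equation: x² - 3 = 0
Fixed-point form: x = (x² + 3)/(2x)
x₀ = 1.67

x_1 = g(1.670000) = 1.733204
x_2 = g(1.733204) = 1.732051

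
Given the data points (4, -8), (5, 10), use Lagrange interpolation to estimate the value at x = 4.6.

Lagrange interpolation formula:
P(x) = Σ yᵢ × Lᵢ(x)
where Lᵢ(x) = Π_{j≠i} (x - xⱼ)/(xᵢ - xⱼ)

L_0(4.6) = (4.6 - 5)/(4 - 5) = 0.400000
L_1(4.6) = (4.6 - 4)/(5 - 4) = 0.600000

P(4.6) = (-8)×L_0(4.6) + 10×L_1(4.6)
P(4.6) = 2.800000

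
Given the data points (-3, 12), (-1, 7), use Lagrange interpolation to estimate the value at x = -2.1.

Lagrange interpolation formula:
P(x) = Σ yᵢ × Lᵢ(x)
where Lᵢ(x) = Π_{j≠i} (x - xⱼ)/(xᵢ - xⱼ)

L_0(-2.1) = (-2.1 - (-1))/(-3 - (-1)) = 0.550000
L_1(-2.1) = (-2.1 - (-3))/(-1 - (-3)) = 0.450000

P(-2.1) = 12×L_0(-2.1) + 7×L_1(-2.1)
P(-2.1) = 9.750000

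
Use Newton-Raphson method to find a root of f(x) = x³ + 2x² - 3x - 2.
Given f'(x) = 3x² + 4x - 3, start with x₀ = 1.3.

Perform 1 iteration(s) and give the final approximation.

f(x) = x³ + 2x² - 3x - 2
f'(x) = 3x² + 4x - 3
x₀ = 1.3

Newton-Raphson formula: x_{n+1} = x_n - f(x_n)/f'(x_n)

Iteration 1:
  f(1.300000) = -0.323000
  f'(1.300000) = 7.270000
  x_1 = 1.300000 - (-0.323000)/7.270000 = 1.344429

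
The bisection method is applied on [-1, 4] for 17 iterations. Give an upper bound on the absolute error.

Bisection error bound: |error| ≤ (b-a)/2^n
|error| ≤ (4 - (-1))/2^17 = 5/2^17
|error| ≤ 0.0000381470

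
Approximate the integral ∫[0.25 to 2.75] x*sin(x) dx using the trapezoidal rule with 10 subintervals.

f(x) = x*sin(x)
a = 0.25, b = 2.75, n = 10
h = (b - a)/n = 0.250000

Trapezoidal rule: (h/2)[f(x₀) + 2f(x₁) + 2f(x₂) + ... + f(xₙ)]

x_0 = 0.2500, f(x_0) = 0.061851, coefficient = 1
x_1 = 0.5000, f(x_1) = 0.239713, coefficient = 2
x_2 = 0.7500, f(x_2) = 0.511229, coefficient = 2
x_3 = 1.0000, f(x_3) = 0.841471, coefficient = 2
x_4 = 1.2500, f(x_4) = 1.186231, coefficient = 2
x_5 = 1.5000, f(x_5) = 1.496242, coefficient = 2
x_6 = 1.7500, f(x_6) = 1.721975, coefficient = 2
x_7 = 2.0000, f(x_7) = 1.818595, coefficient = 2
x_8 = 2.2500, f(x_8) = 1.750665, coefficient = 2
x_9 = 2.5000, f(x_9) = 1.496180, coefficient = 2
x_10 = 2.7500, f(x_10) = 1.049568, coefficient = 1

I ≈ (0.250000/2) × 23.236022 = 2.904503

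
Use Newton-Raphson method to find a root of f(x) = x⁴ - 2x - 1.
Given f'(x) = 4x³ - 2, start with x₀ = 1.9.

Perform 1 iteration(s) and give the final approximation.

f(x) = x⁴ - 2x - 1
f'(x) = 4x³ - 2
x₀ = 1.9

Newton-Raphson formula: x_{n+1} = x_n - f(x_n)/f'(x_n)

Iteration 1:
  f(1.900000) = 8.232100
  f'(1.900000) = 25.436000
  x_1 = 1.900000 - 8.232100/25.436000 = 1.576360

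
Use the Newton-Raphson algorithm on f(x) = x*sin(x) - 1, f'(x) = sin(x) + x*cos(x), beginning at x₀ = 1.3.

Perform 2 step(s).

f(x) = x*sin(x) - 1
f'(x) = sin(x) + x*cos(x)
x₀ = 1.3

Newton-Raphson formula: x_{n+1} = x_n - f(x_n)/f'(x_n)

Iteration 1:
  f(1.300000) = 0.252626
  f'(1.300000) = 1.311307
  x_1 = 1.300000 - 0.252626/1.311307 = 1.107348
Iteration 2:
  f(1.107348) = -0.009459
  f'(1.107348) = 1.389540
  x_2 = 1.107348 - (-0.009459)/1.389540 = 1.114155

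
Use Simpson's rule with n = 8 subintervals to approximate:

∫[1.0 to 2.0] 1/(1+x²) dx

f(x) = 1/(1+x²)
a = 1.0, b = 2.0, n = 8
h = (b - a)/n = 0.125000

Simpson's rule: (h/3)[f(x₀) + 4f(x₁) + 2f(x₂) + ... + f(xₙ)]

x_0 = 1.0000, f(x_0) = 0.500000, coefficient = 1
x_1 = 1.1250, f(x_1) = 0.441379, coefficient = 4
x_2 = 1.2500, f(x_2) = 0.390244, coefficient = 2
x_3 = 1.3750, f(x_3) = 0.345946, coefficient = 4
x_4 = 1.5000, f(x_4) = 0.307692, coefficient = 2
x_5 = 1.6250, f(x_5) = 0.274678, coefficient = 4
x_6 = 1.7500, f(x_6) = 0.246154, coefficient = 2
x_7 = 1.8750, f(x_7) = 0.221453, coefficient = 4
x_8 = 2.0000, f(x_8) = 0.200000, coefficient = 1

I ≈ (0.125000/3) × 7.722007 = 0.321750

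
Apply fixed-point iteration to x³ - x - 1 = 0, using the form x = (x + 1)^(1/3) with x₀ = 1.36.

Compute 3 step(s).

Equation: x³ - x - 1 = 0
Fixed-point form: x = (x + 1)^(1/3)
x₀ = 1.36

x_1 = g(1.360000) = 1.331386
x_2 = g(1.331386) = 1.325983
x_3 = g(1.325983) = 1.324958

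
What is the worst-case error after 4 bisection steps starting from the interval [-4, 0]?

Bisection error bound: |error| ≤ (b-a)/2^n
|error| ≤ (0 - (-4))/2^4 = 4/2^4
|error| ≤ 0.2500000000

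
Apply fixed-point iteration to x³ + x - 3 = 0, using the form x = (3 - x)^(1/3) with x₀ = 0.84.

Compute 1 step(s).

Equation: x³ + x - 3 = 0
Fixed-point form: x = (3 - x)^(1/3)
x₀ = 0.84

x_1 = g(0.840000) = 1.292661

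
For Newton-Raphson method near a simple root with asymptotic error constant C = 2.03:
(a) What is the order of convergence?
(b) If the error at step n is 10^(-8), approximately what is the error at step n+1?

(a) Newton-Raphson has quadratic (order 2) convergence near simple roots.
    This means |e_{n+1}| ≈ C|e_n|².

(b) With |e_n| = 10^(-8) and C = 2.03:
    |e_{n+1}| ≈ 2.03 × (10^(-8))² = 2.03 × 10^(-16)

(a) 2 (quadratic); (b) |e_{n+1}| ≈ 2.030e-16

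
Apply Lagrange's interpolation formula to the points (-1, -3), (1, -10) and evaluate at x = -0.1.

Lagrange interpolation formula:
P(x) = Σ yᵢ × Lᵢ(x)
where Lᵢ(x) = Π_{j≠i} (x - xⱼ)/(xᵢ - xⱼ)

L_0(-0.1) = (-0.1 - 1)/(-1 - 1) = 0.550000
L_1(-0.1) = (-0.1 - (-1))/(1 - (-1)) = 0.450000

P(-0.1) = (-3)×L_0(-0.1) + (-10)×L_1(-0.1)
P(-0.1) = -6.150000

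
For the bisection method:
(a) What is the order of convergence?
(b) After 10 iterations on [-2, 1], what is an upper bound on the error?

(a) Bisection has linear (order 1) convergence; the error is halved each step.

(b) Error bound = (b-a)/2^n = (1 - (-2))/2^{10}
    = 3/2^{10}

(a) 1 (linear); (b) error ≤ 2.93e-03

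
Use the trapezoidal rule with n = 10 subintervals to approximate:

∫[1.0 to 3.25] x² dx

f(x) = x²
a = 1.0, b = 3.25, n = 10
h = (b - a)/n = 0.225000

Trapezoidal rule: (h/2)[f(x₀) + 2f(x₁) + 2f(x₂) + ... + f(xₙ)]

x_0 = 1.0000, f(x_0) = 1.000000, coefficient = 1
x_1 = 1.2250, f(x_1) = 1.500625, coefficient = 2
x_2 = 1.4500, f(x_2) = 2.102500, coefficient = 2
x_3 = 1.6750, f(x_3) = 2.805625, coefficient = 2
x_4 = 1.9000, f(x_4) = 3.610000, coefficient = 2
x_5 = 2.1250, f(x_5) = 4.515625, coefficient = 2
x_6 = 2.3500, f(x_6) = 5.522500, coefficient = 2
x_7 = 2.5750, f(x_7) = 6.630625, coefficient = 2
x_8 = 2.8000, f(x_8) = 7.840000, coefficient = 2
x_9 = 3.0250, f(x_9) = 9.150625, coefficient = 2
x_10 = 3.2500, f(x_10) = 10.562500, coefficient = 1

I ≈ (0.225000/2) × 98.918750 = 11.128359
Exact value: 11.109375
Error: 0.018984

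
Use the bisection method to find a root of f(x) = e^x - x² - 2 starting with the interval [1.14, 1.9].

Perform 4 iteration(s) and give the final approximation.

f(x) = e^x - x² - 2
Initial interval: [1.14, 1.9]

Iteration 1:
  c_1 = (1.140000 + 1.900000)/2 = 1.520000
  f(c_1) = f(1.520000) = 0.261825
  f(a) × f(c) < 0, new interval: [1.140000, 1.520000]
Iteration 2:
  c_2 = (1.140000 + 1.520000)/2 = 1.330000
  f(c_2) = f(1.330000) = 0.012143
  f(a) × f(c) < 0, new interval: [1.140000, 1.330000]
Iteration 3:
  c_3 = (1.140000 + 1.330000)/2 = 1.235000
  f(c_3) = f(1.235000) = -0.086846
  f(a) × f(c) ≥ 0, new interval: [1.235000, 1.330000]
Iteration 4:
  c_4 = (1.235000 + 1.330000)/2 = 1.282500
  f(c_4) = f(1.282500) = -0.039164
  f(a) × f(c) ≥ 0, new interval: [1.282500, 1.330000]

After 4 iteration(s), the approximation is c_4 = 1.282500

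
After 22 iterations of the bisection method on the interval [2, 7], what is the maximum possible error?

Bisection error bound: |error| ≤ (b-a)/2^n
|error| ≤ (7 - 2)/2^22 = 5/2^22
|error| ≤ 0.0000011921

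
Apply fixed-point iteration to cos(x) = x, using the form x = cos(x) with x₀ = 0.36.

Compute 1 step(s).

Equation: cos(x) = x
Fixed-point form: x = cos(x)
x₀ = 0.36

x_1 = g(0.360000) = 0.935897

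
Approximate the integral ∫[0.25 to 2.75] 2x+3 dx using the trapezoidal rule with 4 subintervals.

f(x) = 2x+3
a = 0.25, b = 2.75, n = 4
h = (b - a)/n = 0.625000

Trapezoidal rule: (h/2)[f(x₀) + 2f(x₁) + 2f(x₂) + ... + f(xₙ)]

x_0 = 0.2500, f(x_0) = 3.500000, coefficient = 1
x_1 = 0.8750, f(x_1) = 4.750000, coefficient = 2
x_2 = 1.5000, f(x_2) = 6.000000, coefficient = 2
x_3 = 2.1250, f(x_3) = 7.250000, coefficient = 2
x_4 = 2.7500, f(x_4) = 8.500000, coefficient = 1

I ≈ (0.625000/2) × 48.000000 = 15.000000
Exact value: 15.000000
Error: 0.000000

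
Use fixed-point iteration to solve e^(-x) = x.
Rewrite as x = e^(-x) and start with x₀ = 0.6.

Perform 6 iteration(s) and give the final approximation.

Equation: e^(-x) = x
Fixed-point form: x = e^(-x)
x₀ = 0.6

x_1 = g(0.600000) = 0.548812
x_2 = g(0.548812) = 0.577636
x_3 = g(0.577636) = 0.561224
x_4 = g(0.561224) = 0.570511
x_5 = g(0.570511) = 0.565237
x_6 = g(0.565237) = 0.568226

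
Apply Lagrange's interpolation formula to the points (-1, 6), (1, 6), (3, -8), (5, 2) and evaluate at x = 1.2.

Lagrange interpolation formula:
P(x) = Σ yᵢ × Lᵢ(x)
where Lᵢ(x) = Π_{j≠i} (x - xⱼ)/(xᵢ - xⱼ)

L_0(1.2) = (1.2 - 1)/(-1 - 1) × (1.2 - 3)/(-1 - 3) × (1.2 - 5)/(-1 - 5) = -0.028500
L_1(1.2) = (1.2 - (-1))/(1 - (-1)) × (1.2 - 3)/(1 - 3) × (1.2 - 5)/(1 - 5) = 0.940500
L_2(1.2) = (1.2 - (-1))/(3 - (-1)) × (1.2 - 1)/(3 - 1) × (1.2 - 5)/(3 - 5) = 0.104500
L_3(1.2) = (1.2 - (-1))/(5 - (-1)) × (1.2 - 1)/(5 - 1) × (1.2 - 3)/(5 - 3) = -0.016500

P(1.2) = 6×L_0(1.2) + 6×L_1(1.2) + (-8)×L_2(1.2) + 2×L_3(1.2)
P(1.2) = 4.603000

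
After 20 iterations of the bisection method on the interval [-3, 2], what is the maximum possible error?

Bisection error bound: |error| ≤ (b-a)/2^n
|error| ≤ (2 - (-3))/2^20 = 5/2^20
|error| ≤ 0.0000047684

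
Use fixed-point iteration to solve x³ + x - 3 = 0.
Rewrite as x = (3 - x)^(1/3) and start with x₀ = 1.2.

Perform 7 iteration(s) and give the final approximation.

Equation: x³ + x - 3 = 0
Fixed-point form: x = (3 - x)^(1/3)
x₀ = 1.2

x_1 = g(1.200000) = 1.216440
x_2 = g(1.216440) = 1.212726
x_3 = g(1.212726) = 1.213567
x_4 = g(1.213567) = 1.213377
x_5 = g(1.213377) = 1.213420
x_6 = g(1.213420) = 1.213410
x_7 = g(1.213410) = 1.213412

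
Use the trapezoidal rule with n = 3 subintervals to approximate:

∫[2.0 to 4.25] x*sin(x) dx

f(x) = x*sin(x)
a = 2.0, b = 4.25, n = 3
h = (b - a)/n = 0.750000

Trapezoidal rule: (h/2)[f(x₀) + 2f(x₁) + 2f(x₂) + ... + f(xₙ)]

x_0 = 2.0000, f(x_0) = 1.818595, coefficient = 1
x_1 = 2.7500, f(x_1) = 1.049568, coefficient = 2
x_2 = 3.5000, f(x_2) = -1.227741, coefficient = 2
x_3 = 4.2500, f(x_3) = -3.803705, coefficient = 1

I ≈ (0.750000/2) × -2.341457 = -0.878046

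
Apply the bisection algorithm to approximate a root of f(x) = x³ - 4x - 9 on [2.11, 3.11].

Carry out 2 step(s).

f(x) = x³ - 4x - 9
Initial interval: [2.11, 3.11]

Iteration 1:
  c_1 = (2.110000 + 3.110000)/2 = 2.610000
  f(c_1) = f(2.610000) = -1.660419
  f(a) × f(c) ≥ 0, new interval: [2.610000, 3.110000]
Iteration 2:
  c_2 = (2.610000 + 3.110000)/2 = 2.860000
  f(c_2) = f(2.860000) = 2.953656
  f(a) × f(c) < 0, new interval: [2.610000, 2.860000]

After 2 iteration(s), the approximation is c_2 = 2.860000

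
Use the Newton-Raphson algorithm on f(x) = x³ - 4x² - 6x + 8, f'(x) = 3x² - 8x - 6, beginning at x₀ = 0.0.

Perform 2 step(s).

f(x) = x³ - 4x² - 6x + 8
f'(x) = 3x² - 8x - 6
x₀ = 0.0

Newton-Raphson formula: x_{n+1} = x_n - f(x_n)/f'(x_n)

Iteration 1:
  f(0.000000) = 8.000000
  f'(0.000000) = -6.000000
  x_1 = 0.000000 - 8.000000/(-6.000000) = 1.333333
Iteration 2:
  f(1.333333) = -4.740741
  f'(1.333333) = -11.333333
  x_2 = 1.333333 - (-4.740741)/(-11.333333) = 0.915033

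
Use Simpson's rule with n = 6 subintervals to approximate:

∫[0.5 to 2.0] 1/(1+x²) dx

f(x) = 1/(1+x²)
a = 0.5, b = 2.0, n = 6
h = (b - a)/n = 0.250000

Simpson's rule: (h/3)[f(x₀) + 4f(x₁) + 2f(x₂) + ... + f(xₙ)]

x_0 = 0.5000, f(x_0) = 0.800000, coefficient = 1
x_1 = 0.7500, f(x_1) = 0.640000, coefficient = 4
x_2 = 1.0000, f(x_2) = 0.500000, coefficient = 2
x_3 = 1.2500, f(x_3) = 0.390244, coefficient = 4
x_4 = 1.5000, f(x_4) = 0.307692, coefficient = 2
x_5 = 1.7500, f(x_5) = 0.246154, coefficient = 4
x_6 = 2.0000, f(x_6) = 0.200000, coefficient = 1

I ≈ (0.250000/3) × 7.720976 = 0.643415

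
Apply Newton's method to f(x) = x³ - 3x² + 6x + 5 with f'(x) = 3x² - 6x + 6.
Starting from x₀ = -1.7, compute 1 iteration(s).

f(x) = x³ - 3x² + 6x + 5
f'(x) = 3x² - 6x + 6
x₀ = -1.7

Newton-Raphson formula: x_{n+1} = x_n - f(x_n)/f'(x_n)

Iteration 1:
  f(-1.700000) = -18.783000
  f'(-1.700000) = 24.870000
  x_1 = -1.700000 - (-18.783000)/24.870000 = -0.944753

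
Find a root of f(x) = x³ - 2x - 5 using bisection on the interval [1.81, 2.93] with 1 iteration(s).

f(x) = x³ - 2x - 5
Initial interval: [1.81, 2.93]

Iteration 1:
  c_1 = (1.810000 + 2.930000)/2 = 2.370000
  f(c_1) = f(2.370000) = 3.572053
  f(a) × f(c) < 0, new interval: [1.810000, 2.370000]

After 1 iteration(s), the approximation is c_1 = 2.370000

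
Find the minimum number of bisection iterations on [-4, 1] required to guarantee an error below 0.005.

We need (b-a)/2^n ≤ 0.005
(1 - (-4))/2^n ≤ 0.005
5/2^n ≤ 0.005
2^n ≥ 1000
n ≥ log₂(1000) = 9.97
n ≥ 10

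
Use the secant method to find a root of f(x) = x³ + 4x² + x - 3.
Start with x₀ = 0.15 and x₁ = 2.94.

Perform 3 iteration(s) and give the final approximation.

f(x) = x³ + 4x² + x - 3
x₀ = 0.15, x₁ = 2.94

Secant formula: x_{n+1} = x_n - f(x_n)(x_n - x_{n-1})/(f(x_n) - f(x_{n-1}))

Iteration 1:
  f(0.150000) = -2.756625
  f(2.940000) = 59.926584
  x_2 = 2.940000 - 59.926584×(2.940000 - 0.150000)/(59.926584 - (-2.756625))
       = 0.272696
Iteration 2:
  f(2.940000) = 59.926584
  f(0.272696) = -2.409573
  x_3 = 0.272696 - (-2.409573)×(0.272696 - 2.940000)/(-2.409573 - 59.926584)
       = 0.375799
Iteration 3:
  f(0.272696) = -2.409573
  f(0.375799) = -2.006228
  x_4 = 0.375799 - (-2.006228)×(0.375799 - 0.272696)/(-2.006228 - (-2.409573))
       = 0.888632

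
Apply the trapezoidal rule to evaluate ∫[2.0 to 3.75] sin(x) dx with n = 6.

f(x) = sin(x)
a = 2.0, b = 3.75, n = 6
h = (b - a)/n = 0.291667

Trapezoidal rule: (h/2)[f(x₀) + 2f(x₁) + 2f(x₂) + ... + f(xₙ)]

x_0 = 2.0000, f(x_0) = 0.909297, coefficient = 1
x_1 = 2.2917, f(x_1) = 0.751232, coefficient = 2
x_2 = 2.5833, f(x_2) = 0.529711, coefficient = 2
x_3 = 2.8750, f(x_3) = 0.263446, coefficient = 2
x_4 = 3.1667, f(x_4) = -0.025071, coefficient = 2
x_5 = 3.4583, f(x_5) = -0.311471, coefficient = 2
x_6 = 3.7500, f(x_6) = -0.571561, coefficient = 1

I ≈ (0.291667/2) × 2.753428 = 0.401542
Exact value: 0.404413
Error: 0.002871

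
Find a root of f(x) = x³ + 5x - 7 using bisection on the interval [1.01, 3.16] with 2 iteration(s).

f(x) = x³ + 5x - 7
Initial interval: [1.01, 3.16]

Iteration 1:
  c_1 = (1.010000 + 3.160000)/2 = 2.085000
  f(c_1) = f(2.085000) = 12.488964
  f(a) × f(c) < 0, new interval: [1.010000, 2.085000]
Iteration 2:
  c_2 = (1.010000 + 2.085000)/2 = 1.547500
  f(c_2) = f(1.547500) = 4.443385
  f(a) × f(c) < 0, new interval: [1.010000, 1.547500]

After 2 iteration(s), the approximation is c_2 = 1.547500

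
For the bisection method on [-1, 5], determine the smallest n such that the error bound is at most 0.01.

We need (b-a)/2^n ≤ 0.01
(5 - (-1))/2^n ≤ 0.01
6/2^n ≤ 0.01
2^n ≥ 600
n ≥ log₂(600) = 9.23
n ≥ 10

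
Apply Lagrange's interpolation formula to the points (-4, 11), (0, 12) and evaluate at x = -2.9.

Lagrange interpolation formula:
P(x) = Σ yᵢ × Lᵢ(x)
where Lᵢ(x) = Π_{j≠i} (x - xⱼ)/(xᵢ - xⱼ)

L_0(-2.9) = (-2.9 - 0)/(-4 - 0) = 0.725000
L_1(-2.9) = (-2.9 - (-4))/(0 - (-4)) = 0.275000

P(-2.9) = 11×L_0(-2.9) + 12×L_1(-2.9)
P(-2.9) = 11.275000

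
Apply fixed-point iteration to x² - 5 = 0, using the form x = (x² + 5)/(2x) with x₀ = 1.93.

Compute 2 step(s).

Equation: x² - 5 = 0
Fixed-point form: x = (x² + 5)/(2x)
x₀ = 1.93

x_1 = g(1.930000) = 2.260337
x_2 = g(2.260337) = 2.236198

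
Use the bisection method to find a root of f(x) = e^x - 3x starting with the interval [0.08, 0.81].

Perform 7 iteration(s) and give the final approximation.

f(x) = e^x - 3x
Initial interval: [0.08, 0.81]

Iteration 1:
  c_1 = (0.080000 + 0.810000)/2 = 0.445000
  f(c_1) = f(0.445000) = 0.225490
  f(a) × f(c) ≥ 0, new interval: [0.445000, 0.810000]
Iteration 2:
  c_2 = (0.445000 + 0.810000)/2 = 0.627500
  f(c_2) = f(0.627500) = -0.009578
  f(a) × f(c) < 0, new interval: [0.445000, 0.627500]
Iteration 3:
  c_3 = (0.445000 + 0.627500)/2 = 0.536250
  f(c_3) = f(0.536250) = 0.100834
  f(a) × f(c) ≥ 0, new interval: [0.536250, 0.627500]
Iteration 4:
  c_4 = (0.536250 + 0.627500)/2 = 0.581875
  f(c_4) = f(0.581875) = 0.043765
  f(a) × f(c) ≥ 0, new interval: [0.581875, 0.627500]
Iteration 5:
  c_5 = (0.581875 + 0.627500)/2 = 0.604688
  f(c_5) = f(0.604688) = 0.016618
  f(a) × f(c) ≥ 0, new interval: [0.604688, 0.627500]
Iteration 6:
  c_6 = (0.604688 + 0.627500)/2 = 0.616094
  f(c_6) = f(0.616094) = 0.003400
  f(a) × f(c) ≥ 0, new interval: [0.616094, 0.627500]
Iteration 7:
  c_7 = (0.616094 + 0.627500)/2 = 0.621797
  f(c_7) = f(0.621797) = -0.003119
  f(a) × f(c) < 0, new interval: [0.616094, 0.621797]

After 7 iteration(s), the approximation is c_7 = 0.621797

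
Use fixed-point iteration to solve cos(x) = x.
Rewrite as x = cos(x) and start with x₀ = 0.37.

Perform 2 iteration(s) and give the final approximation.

Equation: cos(x) = x
Fixed-point form: x = cos(x)
x₀ = 0.37

x_1 = g(0.370000) = 0.932327
x_2 = g(0.932327) = 0.595967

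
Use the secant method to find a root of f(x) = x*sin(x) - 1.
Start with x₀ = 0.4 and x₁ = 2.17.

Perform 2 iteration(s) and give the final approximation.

f(x) = x*sin(x) - 1
x₀ = 0.4, x₁ = 2.17

Secant formula: x_{n+1} = x_n - f(x_n)(x_n - x_{n-1})/(f(x_n) - f(x_{n-1}))

Iteration 1:
  f(0.400000) = -0.844233
  f(2.170000) = 0.791953
  x_2 = 2.170000 - 0.791953×(2.170000 - 0.400000)/(0.791953 - (-0.844233))
       = 1.313277
Iteration 2:
  f(2.170000) = 0.791953
  f(1.313277) = 0.269972
  x_3 = 1.313277 - 0.269972×(1.313277 - 2.170000)/(0.269972 - 0.791953)
       = 0.870176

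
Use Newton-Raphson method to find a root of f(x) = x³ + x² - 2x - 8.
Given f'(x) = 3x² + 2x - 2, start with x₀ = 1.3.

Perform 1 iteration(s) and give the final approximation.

f(x) = x³ + x² - 2x - 8
f'(x) = 3x² + 2x - 2
x₀ = 1.3

Newton-Raphson formula: x_{n+1} = x_n - f(x_n)/f'(x_n)

Iteration 1:
  f(1.300000) = -6.713000
  f'(1.300000) = 5.670000
  x_1 = 1.300000 - (-6.713000)/5.670000 = 2.483951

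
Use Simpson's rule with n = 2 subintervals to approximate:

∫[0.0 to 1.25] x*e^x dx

f(x) = x*e^x
a = 0.0, b = 1.25, n = 2
h = (b - a)/n = 0.625000

Simpson's rule: (h/3)[f(x₀) + 4f(x₁) + 2f(x₂) + ... + f(xₙ)]

x_0 = 0.0000, f(x_0) = 0.000000, coefficient = 1
x_1 = 0.6250, f(x_1) = 1.167654, coefficient = 4
x_2 = 1.2500, f(x_2) = 4.362929, coefficient = 1

I ≈ (0.625000/3) × 9.033544 = 1.881988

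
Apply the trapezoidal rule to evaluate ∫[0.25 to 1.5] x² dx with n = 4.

f(x) = x²
a = 0.25, b = 1.5, n = 4
h = (b - a)/n = 0.312500

Trapezoidal rule: (h/2)[f(x₀) + 2f(x₁) + 2f(x₂) + ... + f(xₙ)]

x_0 = 0.2500, f(x_0) = 0.062500, coefficient = 1
x_1 = 0.5625, f(x_1) = 0.316406, coefficient = 2
x_2 = 0.8750, f(x_2) = 0.765625, coefficient = 2
x_3 = 1.1875, f(x_3) = 1.410156, coefficient = 2
x_4 = 1.5000, f(x_4) = 2.250000, coefficient = 1

I ≈ (0.312500/2) × 7.296875 = 1.140137
Exact value: 1.119792
Error: 0.020345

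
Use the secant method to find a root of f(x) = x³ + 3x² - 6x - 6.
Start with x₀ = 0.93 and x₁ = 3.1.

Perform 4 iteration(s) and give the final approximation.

f(x) = x³ + 3x² - 6x - 6
x₀ = 0.93, x₁ = 3.1

Secant formula: x_{n+1} = x_n - f(x_n)(x_n - x_{n-1})/(f(x_n) - f(x_{n-1}))

Iteration 1:
  f(0.930000) = -8.180943
  f(3.100000) = 34.021000
  x_2 = 3.100000 - 34.021000×(3.100000 - 0.930000)/(34.021000 - (-8.180943))
       = 1.350659
Iteration 2:
  f(3.100000) = 34.021000
  f(1.350659) = -6.167132
  x_3 = 1.350659 - (-6.167132)×(1.350659 - 3.100000)/(-6.167132 - 34.021000)
       = 1.619107
Iteration 3:
  f(1.350659) = -6.167132
  f(1.619107) = -3.605616
  x_4 = 1.619107 - (-3.605616)×(1.619107 - 1.350659)/(-3.605616 - (-6.167132))
       = 1.996977
Iteration 4:
  f(1.619107) = -3.605616
  f(1.996977) = 1.945670
  x_5 = 1.996977 - 1.945670×(1.996977 - 1.619107)/(1.945670 - (-3.605616))
       = 1.864537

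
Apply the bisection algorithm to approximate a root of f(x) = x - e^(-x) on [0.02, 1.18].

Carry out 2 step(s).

f(x) = x - e^(-x)
Initial interval: [0.02, 1.18]

Iteration 1:
  c_1 = (0.020000 + 1.180000)/2 = 0.600000
  f(c_1) = f(0.600000) = 0.051188
  f(a) × f(c) < 0, new interval: [0.020000, 0.600000]
Iteration 2:
  c_2 = (0.020000 + 0.600000)/2 = 0.310000
  f(c_2) = f(0.310000) = -0.423447
  f(a) × f(c) ≥ 0, new interval: [0.310000, 0.600000]

After 2 iteration(s), the approximation is c_2 = 0.310000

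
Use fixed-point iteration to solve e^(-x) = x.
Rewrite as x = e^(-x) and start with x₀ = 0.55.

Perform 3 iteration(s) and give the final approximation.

Equation: e^(-x) = x
Fixed-point form: x = e^(-x)
x₀ = 0.55

x_1 = g(0.550000) = 0.576950
x_2 = g(0.576950) = 0.561609
x_3 = g(0.561609) = 0.570291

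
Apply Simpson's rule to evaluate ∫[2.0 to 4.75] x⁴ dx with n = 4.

f(x) = x⁴
a = 2.0, b = 4.75, n = 4
h = (b - a)/n = 0.687500

Simpson's rule: (h/3)[f(x₀) + 4f(x₁) + 2f(x₂) + ... + f(xₙ)]

x_0 = 2.0000, f(x_0) = 16.000000, coefficient = 1
x_1 = 2.6875, f(x_1) = 52.166763, coefficient = 4
x_2 = 3.3750, f(x_2) = 129.746338, coefficient = 2
x_3 = 4.0625, f(x_3) = 272.378922, coefficient = 4
x_4 = 4.7500, f(x_4) = 509.066406, coefficient = 1

I ≈ (0.687500/3) × 2082.741821 = 477.295001
Exact value: 477.213086
Error: 0.081915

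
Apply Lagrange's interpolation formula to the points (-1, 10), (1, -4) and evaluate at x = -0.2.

Lagrange interpolation formula:
P(x) = Σ yᵢ × Lᵢ(x)
where Lᵢ(x) = Π_{j≠i} (x - xⱼ)/(xᵢ - xⱼ)

L_0(-0.2) = (-0.2 - 1)/(-1 - 1) = 0.600000
L_1(-0.2) = (-0.2 - (-1))/(1 - (-1)) = 0.400000

P(-0.2) = 10×L_0(-0.2) + (-4)×L_1(-0.2)
P(-0.2) = 4.400000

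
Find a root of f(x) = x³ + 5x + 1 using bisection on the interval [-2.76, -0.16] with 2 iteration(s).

f(x) = x³ + 5x + 1
Initial interval: [-2.76, -0.16]

Iteration 1:
  c_1 = (-2.760000 + (-0.160000))/2 = -1.460000
  f(c_1) = f(-1.460000) = -9.412136
  f(a) × f(c) ≥ 0, new interval: [-1.460000, -0.160000]
Iteration 2:
  c_2 = (-1.460000 + (-0.160000))/2 = -0.810000
  f(c_2) = f(-0.810000) = -3.581441
  f(a) × f(c) ≥ 0, new interval: [-0.810000, -0.160000]

After 2 iteration(s), the approximation is c_2 = -0.810000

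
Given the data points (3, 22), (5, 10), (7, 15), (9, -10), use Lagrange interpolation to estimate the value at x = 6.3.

Lagrange interpolation formula:
P(x) = Σ yᵢ × Lᵢ(x)
where Lᵢ(x) = Π_{j≠i} (x - xⱼ)/(xᵢ - xⱼ)

L_0(6.3) = (6.3 - 5)/(3 - 5) × (6.3 - 7)/(3 - 7) × (6.3 - 9)/(3 - 9) = -0.051188
L_1(6.3) = (6.3 - 3)/(5 - 3) × (6.3 - 7)/(5 - 7) × (6.3 - 9)/(5 - 9) = 0.389813
L_2(6.3) = (6.3 - 3)/(7 - 3) × (6.3 - 5)/(7 - 5) × (6.3 - 9)/(7 - 9) = 0.723937
L_3(6.3) = (6.3 - 3)/(9 - 3) × (6.3 - 5)/(9 - 5) × (6.3 - 7)/(9 - 7) = -0.062563

P(6.3) = 22×L_0(6.3) + 10×L_1(6.3) + 15×L_2(6.3) + (-10)×L_3(6.3)
P(6.3) = 14.256687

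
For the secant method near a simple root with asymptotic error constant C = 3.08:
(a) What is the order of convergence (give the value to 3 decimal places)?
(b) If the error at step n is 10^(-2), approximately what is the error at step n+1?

(a) Secant method has superlinear convergence with order φ = (1+√5)/2 ≈ 1.618.
    This means |e_{n+1}| ≈ C|e_n|^1.618.

(b) With |e_n| = 10^(-2) and C = 3.08:
    |e_{n+1}| ≈ 3.08 × (10^(-2))^1.618 = 3.08 × 10^(-3.24)

(a) ≈ 1.618 (golden ratio); (b) |e_{n+1}| ≈ 1.788e-03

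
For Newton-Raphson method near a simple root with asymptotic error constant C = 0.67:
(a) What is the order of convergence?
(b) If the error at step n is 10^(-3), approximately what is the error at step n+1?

(a) Newton-Raphson has quadratic (order 2) convergence near simple roots.
    This means |e_{n+1}| ≈ C|e_n|².

(b) With |e_n| = 10^(-3) and C = 0.67:
    |e_{n+1}| ≈ 0.67 × (10^(-3))² = 0.67 × 10^(-6)

(a) 2 (quadratic); (b) |e_{n+1}| ≈ 6.700e-07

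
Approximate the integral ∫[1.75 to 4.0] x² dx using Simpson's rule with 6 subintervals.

f(x) = x²
a = 1.75, b = 4.0, n = 6
h = (b - a)/n = 0.375000

Simpson's rule: (h/3)[f(x₀) + 4f(x₁) + 2f(x₂) + ... + f(xₙ)]

x_0 = 1.7500, f(x_0) = 3.062500, coefficient = 1
x_1 = 2.1250, f(x_1) = 4.515625, coefficient = 4
x_2 = 2.5000, f(x_2) = 6.250000, coefficient = 2
x_3 = 2.8750, f(x_3) = 8.265625, coefficient = 4
x_4 = 3.2500, f(x_4) = 10.562500, coefficient = 2
x_5 = 3.6250, f(x_5) = 13.140625, coefficient = 4
x_6 = 4.0000, f(x_6) = 16.000000, coefficient = 1

I ≈ (0.375000/3) × 156.375000 = 19.546875
Exact value: 19.546875
Error: 0.000000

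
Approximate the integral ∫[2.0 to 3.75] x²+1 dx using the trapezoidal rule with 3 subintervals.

f(x) = x²+1
a = 2.0, b = 3.75, n = 3
h = (b - a)/n = 0.583333

Trapezoidal rule: (h/2)[f(x₀) + 2f(x₁) + 2f(x₂) + ... + f(xₙ)]

x_0 = 2.0000, f(x_0) = 5.000000, coefficient = 1
x_1 = 2.5833, f(x_1) = 7.673611, coefficient = 2
x_2 = 3.1667, f(x_2) = 11.027778, coefficient = 2
x_3 = 3.7500, f(x_3) = 15.062500, coefficient = 1

I ≈ (0.583333/2) × 57.465278 = 16.760706
Exact value: 16.661458
Error: 0.099248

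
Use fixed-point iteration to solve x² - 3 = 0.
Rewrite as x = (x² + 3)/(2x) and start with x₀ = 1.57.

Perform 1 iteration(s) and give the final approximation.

Equation: x² - 3 = 0
Fixed-point form: x = (x² + 3)/(2x)
x₀ = 1.57

x_1 = g(1.570000) = 1.740414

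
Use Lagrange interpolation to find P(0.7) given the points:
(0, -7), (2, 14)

Lagrange interpolation formula:
P(x) = Σ yᵢ × Lᵢ(x)
where Lᵢ(x) = Π_{j≠i} (x - xⱼ)/(xᵢ - xⱼ)

L_0(0.7) = (0.7 - 2)/(0 - 2) = 0.650000
L_1(0.7) = (0.7 - 0)/(2 - 0) = 0.350000

P(0.7) = (-7)×L_0(0.7) + 14×L_1(0.7)
P(0.7) = 0.350000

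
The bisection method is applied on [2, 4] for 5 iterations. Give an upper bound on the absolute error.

Bisection error bound: |error| ≤ (b-a)/2^n
|error| ≤ (4 - 2)/2^5 = 2/2^5
|error| ≤ 0.0625000000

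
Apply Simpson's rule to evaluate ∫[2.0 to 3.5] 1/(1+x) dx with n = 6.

f(x) = 1/(1+x)
a = 2.0, b = 3.5, n = 6
h = (b - a)/n = 0.250000

Simpson's rule: (h/3)[f(x₀) + 4f(x₁) + 2f(x₂) + ... + f(xₙ)]

x_0 = 2.0000, f(x_0) = 0.333333, coefficient = 1
x_1 = 2.2500, f(x_1) = 0.307692, coefficient = 4
x_2 = 2.5000, f(x_2) = 0.285714, coefficient = 2
x_3 = 2.7500, f(x_3) = 0.266667, coefficient = 4
x_4 = 3.0000, f(x_4) = 0.250000, coefficient = 2
x_5 = 3.2500, f(x_5) = 0.235294, coefficient = 4
x_6 = 3.5000, f(x_6) = 0.222222, coefficient = 1

I ≈ (0.250000/3) × 4.865596 = 0.405466
Exact value: 0.405465
Error: 0.000001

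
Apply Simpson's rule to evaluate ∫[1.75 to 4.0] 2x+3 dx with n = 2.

f(x) = 2x+3
a = 1.75, b = 4.0, n = 2
h = (b - a)/n = 1.125000

Simpson's rule: (h/3)[f(x₀) + 4f(x₁) + 2f(x₂) + ... + f(xₙ)]

x_0 = 1.7500, f(x_0) = 6.500000, coefficient = 1
x_1 = 2.8750, f(x_1) = 8.750000, coefficient = 4
x_2 = 4.0000, f(x_2) = 11.000000, coefficient = 1

I ≈ (1.125000/3) × 52.500000 = 19.687500
Exact value: 19.687500
Error: 0.000000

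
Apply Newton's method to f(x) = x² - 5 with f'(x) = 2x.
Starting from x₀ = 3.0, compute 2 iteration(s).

f(x) = x² - 5
f'(x) = 2x
x₀ = 3.0

Newton-Raphson formula: x_{n+1} = x_n - f(x_n)/f'(x_n)

Iteration 1:
  f(3.000000) = 4.000000
  f'(3.000000) = 6.000000
  x_1 = 3.000000 - 4.000000/6.000000 = 2.333333
Iteration 2:
  f(2.333333) = 0.444444
  f'(2.333333) = 4.666667
  x_2 = 2.333333 - 0.444444/4.666667 = 2.238095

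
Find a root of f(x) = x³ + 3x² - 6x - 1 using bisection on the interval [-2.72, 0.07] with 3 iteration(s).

f(x) = x³ + 3x² - 6x - 1
Initial interval: [-2.72, 0.07]

Iteration 1:
  c_1 = (-2.720000 + 0.070000)/2 = -1.325000
  f(c_1) = f(-1.325000) = 9.890672
  f(a) × f(c) ≥ 0, new interval: [-1.325000, 0.070000]
Iteration 2:
  c_2 = (-1.325000 + 0.070000)/2 = -0.627500
  f(c_2) = f(-0.627500) = 3.699187
  f(a) × f(c) ≥ 0, new interval: [-0.627500, 0.070000]
Iteration 3:
  c_3 = (-0.627500 + 0.070000)/2 = -0.278750
  f(c_3) = f(-0.278750) = 0.883945
  f(a) × f(c) ≥ 0, new interval: [-0.278750, 0.070000]

After 3 iteration(s), the approximation is c_3 = -0.278750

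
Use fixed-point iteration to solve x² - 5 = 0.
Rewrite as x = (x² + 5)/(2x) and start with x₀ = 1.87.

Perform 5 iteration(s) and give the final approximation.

Equation: x² - 5 = 0
Fixed-point form: x = (x² + 5)/(2x)
x₀ = 1.87

x_1 = g(1.870000) = 2.271898
x_2 = g(2.271898) = 2.236351
x_3 = g(2.236351) = 2.236068
x_4 = g(2.236068) = 2.236068
x_5 = g(2.236068) = 2.236068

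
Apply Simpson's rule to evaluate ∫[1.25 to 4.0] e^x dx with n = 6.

f(x) = e^x
a = 1.25, b = 4.0, n = 6
h = (b - a)/n = 0.458333

Simpson's rule: (h/3)[f(x₀) + 4f(x₁) + 2f(x₂) + ... + f(xₙ)]

x_0 = 1.2500, f(x_0) = 3.490343, coefficient = 1
x_1 = 1.7083, f(x_1) = 5.519754, coefficient = 4
x_2 = 2.1667, f(x_2) = 8.729138, coefficient = 2
x_3 = 2.6250, f(x_3) = 13.804574, coefficient = 4
x_4 = 3.0833, f(x_4) = 21.831051, coefficient = 2
x_5 = 3.5417, f(x_5) = 34.524412, coefficient = 4
x_6 = 4.0000, f(x_6) = 54.598150, coefficient = 1

I ≈ (0.458333/3) × 334.603834 = 51.120030
Exact value: 51.107807
Error: 0.012223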